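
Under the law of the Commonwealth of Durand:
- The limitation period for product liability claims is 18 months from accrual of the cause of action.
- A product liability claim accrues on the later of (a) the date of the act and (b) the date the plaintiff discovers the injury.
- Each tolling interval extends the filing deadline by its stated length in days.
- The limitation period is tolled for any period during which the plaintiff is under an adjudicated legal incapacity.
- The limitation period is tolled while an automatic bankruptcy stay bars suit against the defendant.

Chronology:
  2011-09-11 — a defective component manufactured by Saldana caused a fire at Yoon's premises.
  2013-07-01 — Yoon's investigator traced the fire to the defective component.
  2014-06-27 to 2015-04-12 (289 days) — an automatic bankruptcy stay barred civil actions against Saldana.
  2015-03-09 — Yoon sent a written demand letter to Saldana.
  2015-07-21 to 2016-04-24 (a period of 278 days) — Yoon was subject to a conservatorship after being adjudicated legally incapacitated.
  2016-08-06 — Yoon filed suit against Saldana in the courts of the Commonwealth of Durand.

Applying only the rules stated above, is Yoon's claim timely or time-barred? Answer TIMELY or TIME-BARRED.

The claim accrued on 2013-07-01 — the later of the 2011-09-11 act and the 2013-07-01 discovery.
Adding the 18 months base period to 2013-07-01 gives a deadline of 2015-01-01, before any tolling.
The automatic bankruptcy stay from 2014-06-27 to 2015-04-12 tolled the period for 289 days, extending the deadline to 2015-10-17.
The plaintiff's legal incapacity from 2015-07-21 to 2016-04-24 tolled the period for 278 days, extending the deadline to 2016-07-21.
Nothing else in the chronology tolls or restarts the period.
The 2016-08-06 filing falls after the 2016-07-21 deadline; the claim is time-barred.

TIME-BARRED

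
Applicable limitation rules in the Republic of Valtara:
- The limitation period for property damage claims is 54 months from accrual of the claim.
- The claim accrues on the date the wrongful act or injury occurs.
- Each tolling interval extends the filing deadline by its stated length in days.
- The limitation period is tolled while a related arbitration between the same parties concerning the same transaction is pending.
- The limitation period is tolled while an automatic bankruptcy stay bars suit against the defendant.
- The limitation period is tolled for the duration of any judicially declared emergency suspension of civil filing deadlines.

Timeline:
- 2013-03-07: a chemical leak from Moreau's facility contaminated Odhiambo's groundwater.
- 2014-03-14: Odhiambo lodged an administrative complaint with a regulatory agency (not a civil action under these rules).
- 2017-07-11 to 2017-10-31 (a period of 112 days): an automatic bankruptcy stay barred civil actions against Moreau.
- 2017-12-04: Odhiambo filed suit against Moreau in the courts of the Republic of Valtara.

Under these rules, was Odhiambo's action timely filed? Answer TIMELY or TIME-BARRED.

TIMELY

The claim accrued on 2013-03-07, when the wrongful act occurred.
54 months from 2013-03-07 is 2017-09-07.
The automatic bankruptcy stay from 2017-07-11 to 2017-10-31 tolled the period for 112 days, extending the deadline to 2017-12-28.
The other events in the timeline have no effect on the limitation period under the stated rules.
The 2017-12-04 filing precedes the 2017-12-28 deadline; the claim is timely.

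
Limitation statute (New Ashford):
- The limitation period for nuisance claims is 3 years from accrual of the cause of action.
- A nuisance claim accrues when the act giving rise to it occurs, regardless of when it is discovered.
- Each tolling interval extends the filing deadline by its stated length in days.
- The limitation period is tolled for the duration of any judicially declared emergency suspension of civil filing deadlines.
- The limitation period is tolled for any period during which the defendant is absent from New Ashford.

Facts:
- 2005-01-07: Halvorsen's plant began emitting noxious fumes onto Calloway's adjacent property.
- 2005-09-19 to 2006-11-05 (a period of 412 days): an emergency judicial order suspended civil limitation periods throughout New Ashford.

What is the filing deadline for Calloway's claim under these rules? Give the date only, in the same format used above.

2009-02-22

The cause of action accrued on 2005-01-07, the date of the act.
Adding the 3 years base period to 2005-01-07 gives a deadline of 2008-01-07, before any tolling.
Because the emergency suspension of filing deadlines ran from 2005-09-19 to 2006-11-05, the deadline is extended by 412 days to 2009-02-22.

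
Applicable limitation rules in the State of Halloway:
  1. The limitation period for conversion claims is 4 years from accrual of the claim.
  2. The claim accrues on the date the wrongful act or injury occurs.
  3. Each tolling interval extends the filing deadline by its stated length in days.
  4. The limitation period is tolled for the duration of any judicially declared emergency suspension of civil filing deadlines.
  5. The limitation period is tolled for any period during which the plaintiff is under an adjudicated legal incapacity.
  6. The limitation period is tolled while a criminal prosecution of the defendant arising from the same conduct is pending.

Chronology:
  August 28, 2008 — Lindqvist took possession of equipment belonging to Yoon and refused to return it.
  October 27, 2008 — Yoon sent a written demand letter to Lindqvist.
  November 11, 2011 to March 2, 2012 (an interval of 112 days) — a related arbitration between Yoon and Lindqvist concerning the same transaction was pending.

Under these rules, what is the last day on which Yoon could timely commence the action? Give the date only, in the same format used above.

August 28, 2012

The claim accrued on August 28, 2008, the date of the act.
The untolled deadline — 4 years after August 28, 2008 — is August 28, 2012.
Although a pending arbitration ran from November 11, 2011 to March 2, 2012, the stated rules do not make that a tolling event, so it is disregarded.
The other events in the timeline have no effect on the limitation period under the stated rules.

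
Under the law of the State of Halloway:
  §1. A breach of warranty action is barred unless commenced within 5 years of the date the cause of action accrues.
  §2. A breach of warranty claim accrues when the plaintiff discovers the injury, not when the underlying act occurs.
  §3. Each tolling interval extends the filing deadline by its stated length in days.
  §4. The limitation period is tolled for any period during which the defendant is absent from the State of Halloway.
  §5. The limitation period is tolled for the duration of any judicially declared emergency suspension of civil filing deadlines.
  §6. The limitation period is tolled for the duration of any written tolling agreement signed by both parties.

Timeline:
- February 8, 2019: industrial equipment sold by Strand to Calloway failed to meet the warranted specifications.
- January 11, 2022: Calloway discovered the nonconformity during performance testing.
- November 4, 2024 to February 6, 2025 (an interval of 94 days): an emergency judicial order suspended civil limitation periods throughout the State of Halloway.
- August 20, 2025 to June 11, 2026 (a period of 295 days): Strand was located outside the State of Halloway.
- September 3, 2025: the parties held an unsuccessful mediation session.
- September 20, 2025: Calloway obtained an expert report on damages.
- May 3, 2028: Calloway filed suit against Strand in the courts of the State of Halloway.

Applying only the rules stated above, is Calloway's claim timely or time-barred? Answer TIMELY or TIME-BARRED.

The claim did not accrue until Calloway discovered the injury on January 11, 2022; the February 8, 2019 act date does not start the clock under the stated rule.
Adding the 5 years base period to January 11, 2022 gives a deadline of January 11, 2027, before any tolling.
The period was tolled for 94 days by the emergency suspension of filing deadlines (November 4, 2024 to February 6, 2025), pushing the deadline to April 15, 2027.
The defendant's absence from the jurisdiction from August 20, 2025 to June 11, 2026 tolled the period for 295 days, extending the deadline to February 4, 2028.
The other events in the timeline have no effect on the limitation period under the stated rules.
Calloway filed on May 3, 2028, after the February 4, 2028 deadline, so the action is time-barred.

TIME-BARRED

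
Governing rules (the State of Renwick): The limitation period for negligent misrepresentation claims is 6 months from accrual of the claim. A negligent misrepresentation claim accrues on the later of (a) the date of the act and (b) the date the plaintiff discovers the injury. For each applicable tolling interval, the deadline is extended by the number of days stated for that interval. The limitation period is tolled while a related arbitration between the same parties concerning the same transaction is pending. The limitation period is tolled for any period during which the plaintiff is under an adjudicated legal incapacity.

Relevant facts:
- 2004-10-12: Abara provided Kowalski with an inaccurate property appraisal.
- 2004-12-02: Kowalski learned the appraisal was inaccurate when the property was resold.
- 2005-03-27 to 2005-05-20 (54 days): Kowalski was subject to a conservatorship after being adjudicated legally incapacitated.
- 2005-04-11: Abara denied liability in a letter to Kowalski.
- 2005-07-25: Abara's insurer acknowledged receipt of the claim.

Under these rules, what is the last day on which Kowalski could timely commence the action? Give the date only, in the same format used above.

2005-07-26

The claim accrued on 2004-12-02 — the later of the 2004-10-12 act and the 2004-12-02 discovery.
6 months from 2004-12-02 is 2005-06-02.
The period was tolled for 54 days by the plaintiff's legal incapacity (2005-03-27 to 2005-05-20), pushing the deadline to 2005-07-26.
Nothing else in the chronology tolls or restarts the period.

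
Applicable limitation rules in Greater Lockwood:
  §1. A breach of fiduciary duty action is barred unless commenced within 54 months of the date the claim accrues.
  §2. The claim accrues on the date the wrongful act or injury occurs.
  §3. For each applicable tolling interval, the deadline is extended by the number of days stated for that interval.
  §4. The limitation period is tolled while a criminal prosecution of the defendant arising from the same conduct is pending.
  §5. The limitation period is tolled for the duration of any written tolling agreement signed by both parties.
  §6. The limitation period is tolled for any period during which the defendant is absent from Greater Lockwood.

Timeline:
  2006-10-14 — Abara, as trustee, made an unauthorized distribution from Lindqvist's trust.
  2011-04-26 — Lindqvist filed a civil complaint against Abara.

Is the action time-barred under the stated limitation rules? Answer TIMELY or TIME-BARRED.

The claim accrued on 2006-10-14, when the wrongful act occurred.
Adding the 54 months base period to 2006-10-14 gives a deadline of 2011-04-14, before any tolling.
Lindqvist filed on 2011-04-26, after the 2011-04-14 deadline, so the action is time-barred.

TIME-BARRED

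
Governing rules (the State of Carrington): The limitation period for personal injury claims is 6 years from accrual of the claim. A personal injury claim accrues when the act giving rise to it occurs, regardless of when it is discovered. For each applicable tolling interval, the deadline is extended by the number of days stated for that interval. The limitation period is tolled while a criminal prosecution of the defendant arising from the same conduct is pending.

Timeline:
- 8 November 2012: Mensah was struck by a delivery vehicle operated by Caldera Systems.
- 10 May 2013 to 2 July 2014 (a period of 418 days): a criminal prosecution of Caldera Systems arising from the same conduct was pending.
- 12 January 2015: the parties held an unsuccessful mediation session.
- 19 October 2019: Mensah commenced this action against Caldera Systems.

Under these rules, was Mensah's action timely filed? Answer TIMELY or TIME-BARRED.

The claim accrued on 8 November 2012, the date of the act.
Adding the 6 years base period to 8 November 2012 gives a deadline of 8 November 2018, before any tolling.
The pending criminal prosecution from 10 May 2013 to 2 July 2014 tolled the period for 418 days, extending the deadline to 31 December 2019.
Nothing else in the chronology tolls or restarts the period.
Mensah filed on 19 October 2019, before the 31 December 2019 deadline, so the action is timely.

TIMELY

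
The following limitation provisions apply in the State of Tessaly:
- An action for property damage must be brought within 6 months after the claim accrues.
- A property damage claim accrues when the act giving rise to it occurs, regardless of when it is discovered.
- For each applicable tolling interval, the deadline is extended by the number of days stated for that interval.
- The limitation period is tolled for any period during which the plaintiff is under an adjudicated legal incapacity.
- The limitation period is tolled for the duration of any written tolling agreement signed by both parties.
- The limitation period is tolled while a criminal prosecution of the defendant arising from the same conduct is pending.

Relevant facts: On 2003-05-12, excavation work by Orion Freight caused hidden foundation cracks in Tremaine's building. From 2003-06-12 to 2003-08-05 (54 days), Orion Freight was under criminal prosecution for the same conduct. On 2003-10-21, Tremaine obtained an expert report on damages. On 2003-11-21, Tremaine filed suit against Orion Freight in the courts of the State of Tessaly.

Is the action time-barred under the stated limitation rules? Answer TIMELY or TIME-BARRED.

The claim accrued on 2003-05-12, the date of the act.
The untolled deadline — 6 months after 2003-05-12 — is 2003-11-12.
The period was tolled for 54 days by the pending criminal prosecution (2003-06-12 to 2003-08-05), pushing the deadline to 2004-01-05.
None of the other events listed affects the running of the period under the stated rules.
Filing on 2003-11-21 beat the 2004-01-05 deadline — the action is timely.

TIMELY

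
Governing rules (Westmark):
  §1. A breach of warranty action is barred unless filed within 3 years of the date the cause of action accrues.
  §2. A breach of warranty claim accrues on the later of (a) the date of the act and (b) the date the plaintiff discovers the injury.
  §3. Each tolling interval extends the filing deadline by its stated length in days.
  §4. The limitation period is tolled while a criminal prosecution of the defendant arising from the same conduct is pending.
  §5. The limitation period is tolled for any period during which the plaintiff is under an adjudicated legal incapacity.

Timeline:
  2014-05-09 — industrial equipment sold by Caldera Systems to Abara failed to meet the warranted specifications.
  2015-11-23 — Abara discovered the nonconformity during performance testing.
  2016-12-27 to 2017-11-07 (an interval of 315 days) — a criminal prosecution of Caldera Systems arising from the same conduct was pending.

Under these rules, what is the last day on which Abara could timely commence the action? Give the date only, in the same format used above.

2019-10-04

Taking the later of the act (2014-05-09) and discovery (2015-11-23), the claim accrued on 2015-11-23.
3 years from 2015-11-23 is 2018-11-23.
Because the pending criminal prosecution ran from 2016-12-27 to 2017-11-07, the deadline is extended by 315 days to 2019-10-04.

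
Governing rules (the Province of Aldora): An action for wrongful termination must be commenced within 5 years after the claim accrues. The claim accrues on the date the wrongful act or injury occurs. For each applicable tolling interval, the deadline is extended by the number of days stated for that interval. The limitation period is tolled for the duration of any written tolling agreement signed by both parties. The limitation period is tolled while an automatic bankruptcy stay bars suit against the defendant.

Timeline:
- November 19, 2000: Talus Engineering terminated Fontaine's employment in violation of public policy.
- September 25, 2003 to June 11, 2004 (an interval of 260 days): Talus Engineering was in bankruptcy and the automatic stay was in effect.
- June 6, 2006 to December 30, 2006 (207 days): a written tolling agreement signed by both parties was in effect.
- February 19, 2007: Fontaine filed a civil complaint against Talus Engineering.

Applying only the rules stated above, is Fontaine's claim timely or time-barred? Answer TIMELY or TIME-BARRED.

TIMELY

The claim accrued on November 19, 2000, when the wrongful act occurred.
Adding the 5 years base period to November 19, 2000 gives a deadline of November 19, 2005, before any tolling.
Because the automatic bankruptcy stay ran from September 25, 2003 to June 11, 2004, the deadline is extended by 260 days to August 6, 2006.
Because the written tolling agreement ran from June 6, 2006 to December 30, 2006, the deadline is extended by 207 days to March 1, 2007.
Fontaine filed on February 19, 2007, before the March 1, 2007 deadline, so the action is timely.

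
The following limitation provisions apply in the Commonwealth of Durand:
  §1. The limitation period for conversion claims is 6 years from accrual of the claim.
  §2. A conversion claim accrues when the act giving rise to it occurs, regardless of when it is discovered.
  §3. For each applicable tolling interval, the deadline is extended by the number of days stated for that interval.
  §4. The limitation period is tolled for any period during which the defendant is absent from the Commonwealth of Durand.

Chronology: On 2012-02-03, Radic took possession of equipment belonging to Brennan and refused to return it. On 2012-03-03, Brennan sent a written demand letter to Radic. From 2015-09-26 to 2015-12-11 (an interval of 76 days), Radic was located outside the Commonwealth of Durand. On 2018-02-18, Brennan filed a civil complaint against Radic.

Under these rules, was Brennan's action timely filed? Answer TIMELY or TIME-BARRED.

TIMELY

The claim accrued on 2012-02-03, when the wrongful act occurred.
6 years from 2012-02-03 is 2018-02-03.
The period was tolled for 76 days by the defendant's absence from the jurisdiction (2015-09-26 to 2015-12-11), pushing the deadline to 2018-04-20.
Nothing else in the chronology tolls or restarts the period.
Brennan filed on 2018-02-18, before the 2018-04-20 deadline, so the action is timely.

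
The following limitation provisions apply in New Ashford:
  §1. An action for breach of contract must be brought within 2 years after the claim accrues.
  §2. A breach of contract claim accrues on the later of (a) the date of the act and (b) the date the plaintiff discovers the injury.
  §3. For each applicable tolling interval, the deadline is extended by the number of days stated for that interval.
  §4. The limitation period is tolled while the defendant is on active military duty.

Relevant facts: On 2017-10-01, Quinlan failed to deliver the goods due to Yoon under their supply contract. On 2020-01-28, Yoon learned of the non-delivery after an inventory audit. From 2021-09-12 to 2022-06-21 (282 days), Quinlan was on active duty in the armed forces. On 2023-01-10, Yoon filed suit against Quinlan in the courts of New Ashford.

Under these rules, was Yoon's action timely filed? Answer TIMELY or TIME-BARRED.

TIME-BARRED

The claim accrued on 2020-01-28 — the later of the 2017-10-01 act and the 2020-01-28 discovery.
2 years from 2020-01-28 is 2022-01-28.
The defendant's active military service from 2021-09-12 to 2022-06-21 tolled the period for 282 days, extending the deadline to 2022-11-06.
Filing on 2023-01-10 missed the 2022-11-06 deadline — the action is time-barred.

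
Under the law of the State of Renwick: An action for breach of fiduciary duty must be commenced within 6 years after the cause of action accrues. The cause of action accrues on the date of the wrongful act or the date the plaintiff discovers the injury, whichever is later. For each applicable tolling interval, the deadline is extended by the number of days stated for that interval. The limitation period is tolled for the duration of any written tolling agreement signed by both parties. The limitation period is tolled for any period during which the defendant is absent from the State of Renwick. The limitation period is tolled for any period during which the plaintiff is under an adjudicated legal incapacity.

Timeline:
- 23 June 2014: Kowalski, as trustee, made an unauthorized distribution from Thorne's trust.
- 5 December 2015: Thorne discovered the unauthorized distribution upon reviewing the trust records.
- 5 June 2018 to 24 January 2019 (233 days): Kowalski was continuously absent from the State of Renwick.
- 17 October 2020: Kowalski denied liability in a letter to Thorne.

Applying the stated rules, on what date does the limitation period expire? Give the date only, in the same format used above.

The claim accrued on 5 December 2015 — the later of the 23 June 2014 act and the 5 December 2015 discovery.
6 years from 5 December 2015 is 5 December 2021.
The period was tolled for 233 days by the defendant's absence from the jurisdiction (5 June 2018 to 24 January 2019), pushing the deadline to 26 July 2022.
Nothing else in the chronology tolls or restarts the period.

26 July 2022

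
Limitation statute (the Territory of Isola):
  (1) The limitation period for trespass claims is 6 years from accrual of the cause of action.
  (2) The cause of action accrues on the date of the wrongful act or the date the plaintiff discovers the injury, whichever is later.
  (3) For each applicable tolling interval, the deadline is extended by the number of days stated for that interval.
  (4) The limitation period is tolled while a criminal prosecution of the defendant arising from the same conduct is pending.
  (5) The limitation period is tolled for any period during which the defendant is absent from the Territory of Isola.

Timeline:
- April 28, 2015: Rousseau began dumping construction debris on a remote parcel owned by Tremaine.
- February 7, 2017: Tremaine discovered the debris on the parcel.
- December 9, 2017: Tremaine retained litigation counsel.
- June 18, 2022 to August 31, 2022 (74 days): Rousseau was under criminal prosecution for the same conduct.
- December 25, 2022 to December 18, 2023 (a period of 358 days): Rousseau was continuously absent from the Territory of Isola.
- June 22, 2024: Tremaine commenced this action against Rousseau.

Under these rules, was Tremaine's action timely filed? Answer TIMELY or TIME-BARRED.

Because discovery on February 7, 2017 post-dates the April 28, 2015 act, accrual under the later-of rule falls on February 7, 2017.
Adding the 6 years base period to February 7, 2017 gives a deadline of February 7, 2023, before any tolling.
The pending criminal prosecution from June 18, 2022 to August 31, 2022 tolled the period for 74 days, extending the deadline to April 22, 2023.
Because the defendant's absence from the jurisdiction ran from December 25, 2022 to December 18, 2023, the deadline is extended by 358 days to April 14, 2024.
The other events in the timeline have no effect on the limitation period under the stated rules.
The June 22, 2024 filing falls after the April 14, 2024 deadline; the claim is time-barred.

TIME-BARRED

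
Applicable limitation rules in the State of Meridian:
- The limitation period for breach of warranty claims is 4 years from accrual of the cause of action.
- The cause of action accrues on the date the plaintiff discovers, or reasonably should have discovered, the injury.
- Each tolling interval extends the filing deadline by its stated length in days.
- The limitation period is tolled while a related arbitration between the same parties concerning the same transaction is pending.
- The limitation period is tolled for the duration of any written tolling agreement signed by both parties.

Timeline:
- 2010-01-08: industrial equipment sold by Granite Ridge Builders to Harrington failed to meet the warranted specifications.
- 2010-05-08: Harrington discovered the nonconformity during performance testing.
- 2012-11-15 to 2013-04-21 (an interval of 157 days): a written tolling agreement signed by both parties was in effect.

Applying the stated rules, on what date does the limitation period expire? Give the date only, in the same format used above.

2014-10-12

Accrual is tied to discovery, so the period began on 2010-05-08 rather than on 2010-01-08 when the act occurred.
4 years from 2010-05-08 is 2014-05-08.
Because the written tolling agreement ran from 2012-11-15 to 2013-04-21, the deadline is extended by 157 days to 2014-10-12.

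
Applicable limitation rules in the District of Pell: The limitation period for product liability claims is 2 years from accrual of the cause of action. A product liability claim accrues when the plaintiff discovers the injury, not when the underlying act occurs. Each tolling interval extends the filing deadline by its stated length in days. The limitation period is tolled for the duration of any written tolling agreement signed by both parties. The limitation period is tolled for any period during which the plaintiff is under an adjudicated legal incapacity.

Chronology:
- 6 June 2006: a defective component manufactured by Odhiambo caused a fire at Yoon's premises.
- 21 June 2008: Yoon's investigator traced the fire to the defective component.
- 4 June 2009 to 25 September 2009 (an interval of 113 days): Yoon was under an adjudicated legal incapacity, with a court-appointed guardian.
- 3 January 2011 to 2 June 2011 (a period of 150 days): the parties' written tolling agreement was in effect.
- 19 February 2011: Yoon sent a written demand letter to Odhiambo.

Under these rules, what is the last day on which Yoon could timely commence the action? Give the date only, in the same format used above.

12 October 2010

The claim did not accrue until Yoon discovered the injury on 21 June 2008; the 6 June 2006 act date does not start the clock under the stated rule.
2 years from 21 June 2008 is 21 June 2010.
The period was tolled for 113 days by the plaintiff's legal incapacity (4 June 2009 to 25 September 2009), pushing the deadline to 12 October 2010.
By the time the written tolling agreement began on 3 January 2011, the limitation period had already expired on 12 October 2010; that interval cannot revive it.
The other events in the timeline have no effect on the limitation period under the stated rules.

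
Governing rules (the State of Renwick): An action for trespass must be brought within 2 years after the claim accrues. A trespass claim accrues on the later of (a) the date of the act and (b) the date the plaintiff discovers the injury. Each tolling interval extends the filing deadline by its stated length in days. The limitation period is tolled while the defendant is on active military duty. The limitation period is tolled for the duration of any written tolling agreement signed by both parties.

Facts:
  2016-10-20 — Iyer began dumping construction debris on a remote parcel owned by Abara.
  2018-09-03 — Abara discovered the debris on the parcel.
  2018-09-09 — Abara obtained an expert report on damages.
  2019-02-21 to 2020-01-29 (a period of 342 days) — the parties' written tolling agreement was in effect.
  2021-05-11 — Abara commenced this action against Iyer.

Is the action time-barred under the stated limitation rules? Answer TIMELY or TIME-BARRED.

Because discovery on 2018-09-03 post-dates the 2016-10-20 act, accrual under the later-of rule falls on 2018-09-03.
Adding the 2 years base period to 2018-09-03 gives a deadline of 2020-09-03, before any tolling.
The written tolling agreement from 2019-02-21 to 2020-01-29 tolled the period for 342 days, extending the deadline to 2021-08-11.
The other events in the timeline have no effect on the limitation period under the stated rules.
Abara filed on 2021-05-11, before the 2021-08-11 deadline, so the action is timely.

TIMELY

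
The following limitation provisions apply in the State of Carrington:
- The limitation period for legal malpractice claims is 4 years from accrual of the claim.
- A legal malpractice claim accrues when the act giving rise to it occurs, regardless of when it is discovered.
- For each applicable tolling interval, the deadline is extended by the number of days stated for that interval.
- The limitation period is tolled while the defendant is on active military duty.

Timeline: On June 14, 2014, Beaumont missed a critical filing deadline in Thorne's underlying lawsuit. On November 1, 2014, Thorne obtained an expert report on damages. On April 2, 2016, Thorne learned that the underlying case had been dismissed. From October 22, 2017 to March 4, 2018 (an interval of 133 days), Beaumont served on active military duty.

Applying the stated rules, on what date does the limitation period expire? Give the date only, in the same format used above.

The claim accrued on June 14, 2014, when the wrongful act occurred; under the stated occurrence rule the April 2, 2016 discovery does not delay accrual.
The untolled deadline — 4 years after June 14, 2014 — is June 14, 2018.
The defendant's active military service from October 22, 2017 to March 4, 2018 tolled the period for 133 days, extending the deadline to October 25, 2018.
Nothing else in the chronology tolls or restarts the period.

October 25, 2018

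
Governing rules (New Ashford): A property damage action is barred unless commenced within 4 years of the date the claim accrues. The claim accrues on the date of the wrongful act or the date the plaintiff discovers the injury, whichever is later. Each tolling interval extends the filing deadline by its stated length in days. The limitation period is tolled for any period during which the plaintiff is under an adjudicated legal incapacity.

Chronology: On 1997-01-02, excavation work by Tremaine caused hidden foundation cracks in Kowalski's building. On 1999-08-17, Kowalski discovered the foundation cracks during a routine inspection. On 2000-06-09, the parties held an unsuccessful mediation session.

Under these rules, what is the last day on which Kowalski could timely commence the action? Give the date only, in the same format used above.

The claim accrued on 1999-08-17 — the later of the 1997-01-02 act and the 1999-08-17 discovery.
4 years from 1999-08-17 is 2003-08-17.
None of the other events listed affects the running of the period under the stated rules.

2003-08-17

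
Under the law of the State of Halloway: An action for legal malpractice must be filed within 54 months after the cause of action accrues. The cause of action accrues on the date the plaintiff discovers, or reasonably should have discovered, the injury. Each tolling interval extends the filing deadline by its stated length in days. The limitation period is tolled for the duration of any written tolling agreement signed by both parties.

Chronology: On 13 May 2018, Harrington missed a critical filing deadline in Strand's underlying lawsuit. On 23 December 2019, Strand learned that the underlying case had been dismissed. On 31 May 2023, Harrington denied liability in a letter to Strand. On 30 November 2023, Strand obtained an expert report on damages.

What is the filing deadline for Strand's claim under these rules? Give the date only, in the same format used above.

Accrual is tied to discovery, so the period began on 23 December 2019 rather than on 13 May 2018 when the act occurred.
Adding the 54 months base period to 23 December 2019 gives a deadline of 23 June 2024, before any tolling.
The other events in the timeline have no effect on the limitation period under the stated rules.

23 June 2024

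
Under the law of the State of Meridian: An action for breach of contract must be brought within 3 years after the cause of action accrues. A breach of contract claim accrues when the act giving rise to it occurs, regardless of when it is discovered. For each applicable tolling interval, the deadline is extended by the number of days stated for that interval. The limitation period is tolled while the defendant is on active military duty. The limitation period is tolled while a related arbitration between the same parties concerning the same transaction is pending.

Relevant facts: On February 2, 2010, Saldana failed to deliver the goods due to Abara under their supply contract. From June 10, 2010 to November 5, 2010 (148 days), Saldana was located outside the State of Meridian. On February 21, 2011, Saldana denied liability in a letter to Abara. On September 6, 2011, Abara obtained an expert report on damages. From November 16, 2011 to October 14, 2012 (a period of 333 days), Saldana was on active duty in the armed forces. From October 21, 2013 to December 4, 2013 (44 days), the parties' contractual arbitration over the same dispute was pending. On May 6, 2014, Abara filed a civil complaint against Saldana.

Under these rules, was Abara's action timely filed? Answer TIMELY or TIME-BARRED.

The claim accrued on February 2, 2010, when the wrongful act occurred.
3 years from February 2, 2010 is February 2, 2013.
The defendant's active military service from November 16, 2011 to October 14, 2012 tolled the period for 333 days, extending the deadline to January 1, 2014.
Because the pending related arbitration ran from October 21, 2013 to December 4, 2013, the deadline is extended by 44 days to February 14, 2014.
The defendant's absence from the jurisdiction from June 10, 2010 to November 5, 2010 does not toll the period, because no stated rule makes the defendant's absence a tolling event.
None of the other events listed affects the running of the period under the stated rules.
Abara filed on May 6, 2014, after the February 14, 2014 deadline, so the action is time-barred.

TIME-BARRED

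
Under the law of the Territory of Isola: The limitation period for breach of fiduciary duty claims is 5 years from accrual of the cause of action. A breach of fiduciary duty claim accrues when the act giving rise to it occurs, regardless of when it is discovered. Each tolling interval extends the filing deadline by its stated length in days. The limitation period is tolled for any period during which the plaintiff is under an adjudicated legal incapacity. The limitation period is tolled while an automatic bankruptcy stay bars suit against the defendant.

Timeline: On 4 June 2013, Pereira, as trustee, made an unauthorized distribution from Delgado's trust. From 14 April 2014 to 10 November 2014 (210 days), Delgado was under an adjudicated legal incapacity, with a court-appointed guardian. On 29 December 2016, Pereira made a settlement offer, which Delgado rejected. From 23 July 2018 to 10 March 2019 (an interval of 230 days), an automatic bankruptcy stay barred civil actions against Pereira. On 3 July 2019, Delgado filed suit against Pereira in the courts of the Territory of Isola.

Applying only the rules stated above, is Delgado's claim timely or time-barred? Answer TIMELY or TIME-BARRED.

TIMELY

The claim accrued on 4 June 2013, when the wrongful act occurred.
Adding the 5 years base period to 4 June 2013 gives a deadline of 4 June 2018, before any tolling.
Because the plaintiff's legal incapacity ran from 14 April 2014 to 10 November 2014, the deadline is extended by 210 days to 31 December 2018.
Because the automatic bankruptcy stay ran from 23 July 2018 to 10 March 2019, the deadline is extended by 230 days to 18 August 2019.
The other events in the timeline have no effect on the limitation period under the stated rules.
Delgado filed on 3 July 2019, before the 18 August 2019 deadline, so the action is timely.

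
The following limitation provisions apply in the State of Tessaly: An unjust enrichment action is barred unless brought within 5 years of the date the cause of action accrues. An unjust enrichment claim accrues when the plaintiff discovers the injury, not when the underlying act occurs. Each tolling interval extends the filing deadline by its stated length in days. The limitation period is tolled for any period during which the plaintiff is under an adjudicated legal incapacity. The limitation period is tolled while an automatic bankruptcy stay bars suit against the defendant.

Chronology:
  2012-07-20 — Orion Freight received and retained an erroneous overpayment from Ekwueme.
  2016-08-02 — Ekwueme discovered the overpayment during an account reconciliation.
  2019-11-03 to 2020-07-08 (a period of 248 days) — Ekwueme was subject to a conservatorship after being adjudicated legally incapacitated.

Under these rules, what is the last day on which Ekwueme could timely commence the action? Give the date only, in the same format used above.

Accrual is tied to discovery, so the period began on 2016-08-02 rather than on 2012-07-20 when the act occurred.
5 years from 2016-08-02 is 2021-08-02.
Because the plaintiff's legal incapacity ran from 2019-11-03 to 2020-07-08, the deadline is extended by 248 days to 2022-04-07.

2022-04-07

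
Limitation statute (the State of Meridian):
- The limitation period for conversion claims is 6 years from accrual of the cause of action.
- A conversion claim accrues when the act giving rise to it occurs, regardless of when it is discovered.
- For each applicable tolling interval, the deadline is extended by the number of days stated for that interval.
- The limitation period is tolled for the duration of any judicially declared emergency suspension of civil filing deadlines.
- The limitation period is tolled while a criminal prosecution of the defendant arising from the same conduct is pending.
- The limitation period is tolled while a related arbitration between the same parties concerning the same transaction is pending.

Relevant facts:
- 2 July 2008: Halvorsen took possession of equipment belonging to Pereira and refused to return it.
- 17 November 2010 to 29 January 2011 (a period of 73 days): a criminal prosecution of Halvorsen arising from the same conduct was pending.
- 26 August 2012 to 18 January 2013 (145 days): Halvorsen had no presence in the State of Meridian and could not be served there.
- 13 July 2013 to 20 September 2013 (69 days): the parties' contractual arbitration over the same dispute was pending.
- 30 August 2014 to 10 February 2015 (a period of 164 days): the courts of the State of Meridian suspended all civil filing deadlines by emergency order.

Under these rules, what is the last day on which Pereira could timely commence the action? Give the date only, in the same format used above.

4 May 2015

The cause of action accrued on 2 July 2008, the date of the act.
The untolled deadline — 6 years after 2 July 2008 — is 2 July 2014.
Because the pending criminal prosecution ran from 17 November 2010 to 29 January 2011, the deadline is extended by 73 days to 13 September 2014.
The pending related arbitration from 13 July 2013 to 20 September 2013 tolled the period for 69 days, extending the deadline to 21 November 2014.
The period was tolled for 164 days by the emergency suspension of filing deadlines (30 August 2014 to 10 February 2015), pushing the deadline to 4 May 2015.
No stated provision tolls the period for the defendant's absence, so the interval from 26 August 2012 to 18 January 2013 has no effect on the deadline.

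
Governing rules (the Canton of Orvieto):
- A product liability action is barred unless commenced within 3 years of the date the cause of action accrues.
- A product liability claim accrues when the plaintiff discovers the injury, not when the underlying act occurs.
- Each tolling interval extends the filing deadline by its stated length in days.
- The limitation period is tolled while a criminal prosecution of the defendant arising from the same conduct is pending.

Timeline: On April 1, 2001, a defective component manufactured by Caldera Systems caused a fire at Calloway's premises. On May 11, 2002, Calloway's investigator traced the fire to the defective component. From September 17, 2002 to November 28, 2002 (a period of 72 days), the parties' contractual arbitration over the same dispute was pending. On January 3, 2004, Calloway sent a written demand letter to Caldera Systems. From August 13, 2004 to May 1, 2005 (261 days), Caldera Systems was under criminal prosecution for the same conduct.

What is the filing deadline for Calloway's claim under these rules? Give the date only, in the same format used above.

Under the discovery rule, the claim accrued on May 11, 2002, when Calloway discovered the injury — not on the April 1, 2001 date of the underlying act.
Adding the 3 years base period to May 11, 2002 gives a deadline of May 11, 2005, before any tolling.
The period was tolled for 261 days by the pending criminal prosecution (August 13, 2004 to May 1, 2005), pushing the deadline to January 27, 2006.
No stated provision tolls the period for a pending arbitration, so the interval from September 17, 2002 to November 28, 2002 has no effect on the deadline.
None of the other events listed affects the running of the period under the stated rules.

January 27, 2006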